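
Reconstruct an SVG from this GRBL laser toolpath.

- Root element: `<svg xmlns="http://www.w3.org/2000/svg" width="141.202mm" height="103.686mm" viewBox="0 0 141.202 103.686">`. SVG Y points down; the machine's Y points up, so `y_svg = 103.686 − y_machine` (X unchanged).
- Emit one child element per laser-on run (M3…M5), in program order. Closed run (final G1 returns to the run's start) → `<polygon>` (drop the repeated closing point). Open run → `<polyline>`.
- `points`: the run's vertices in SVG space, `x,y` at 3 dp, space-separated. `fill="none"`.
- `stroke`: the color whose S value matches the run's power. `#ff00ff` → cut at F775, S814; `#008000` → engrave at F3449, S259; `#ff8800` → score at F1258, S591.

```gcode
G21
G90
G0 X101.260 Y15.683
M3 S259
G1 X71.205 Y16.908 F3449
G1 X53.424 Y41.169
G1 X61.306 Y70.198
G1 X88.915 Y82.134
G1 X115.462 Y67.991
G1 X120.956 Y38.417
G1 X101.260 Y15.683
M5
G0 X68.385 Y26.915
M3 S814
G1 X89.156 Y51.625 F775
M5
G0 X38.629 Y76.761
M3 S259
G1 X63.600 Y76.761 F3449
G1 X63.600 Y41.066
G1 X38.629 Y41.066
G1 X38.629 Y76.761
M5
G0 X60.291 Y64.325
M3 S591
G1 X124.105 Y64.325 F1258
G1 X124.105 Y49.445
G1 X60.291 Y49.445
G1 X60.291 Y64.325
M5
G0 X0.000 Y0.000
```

<svg xmlns="http://www.w3.org/2000/svg" width="141.202mm" height="103.686mm" viewBox="0 0 141.202 103.686">
  <polygon points="101.260,88.003 71.205,86.778 53.424,62.517 61.306,33.488 88.915,21.552 115.462,35.695 120.956,65.269" fill="none" stroke="#008000"/>
  <polyline points="68.385,76.771 89.156,52.061" fill="none" stroke="#ff00ff"/>
  <polygon points="38.629,26.925 63.600,26.925 63.600,62.620 38.629,62.620" fill="none" stroke="#008000"/>
  <polygon points="60.291,39.361 124.105,39.361 124.105,54.241 60.291,54.241" fill="none" stroke="#ff8800"/>
</svg>

Each laser-on run becomes one SVG element. Flip Y back into SVG space with y_svg = 103.686 − y_machine.

Run 1: S259 ⇒ engrave layer `#008000`. The run returns to its start, so emit a `<polygon>` with points (Y-flipped): 101.260,88.003 71.205,86.778 53.424,62.517 61.306,33.488 88.915,21.552 115.462,35.695 120.956,65.269.

Run 2: power S814 maps to stroke `#ff00ff` (cut). The run is open, so emit a `<polyline>` with points (Y-flipped): 68.385,76.771 89.156,52.061.

Run 3: S259 ⇒ engrave layer `#008000`. The run returns to its start, so emit a `<polygon>` with points (Y-flipped): 38.629,26.925 63.600,26.925 63.600,62.620 38.629,62.620.

Run 4: the run's S591 means `#ff8800` (score). The run returns to its start, so emit a `<polygon>` with points (Y-flipped): 60.291,39.361 124.105,39.361 124.105,54.241 60.291,54.241.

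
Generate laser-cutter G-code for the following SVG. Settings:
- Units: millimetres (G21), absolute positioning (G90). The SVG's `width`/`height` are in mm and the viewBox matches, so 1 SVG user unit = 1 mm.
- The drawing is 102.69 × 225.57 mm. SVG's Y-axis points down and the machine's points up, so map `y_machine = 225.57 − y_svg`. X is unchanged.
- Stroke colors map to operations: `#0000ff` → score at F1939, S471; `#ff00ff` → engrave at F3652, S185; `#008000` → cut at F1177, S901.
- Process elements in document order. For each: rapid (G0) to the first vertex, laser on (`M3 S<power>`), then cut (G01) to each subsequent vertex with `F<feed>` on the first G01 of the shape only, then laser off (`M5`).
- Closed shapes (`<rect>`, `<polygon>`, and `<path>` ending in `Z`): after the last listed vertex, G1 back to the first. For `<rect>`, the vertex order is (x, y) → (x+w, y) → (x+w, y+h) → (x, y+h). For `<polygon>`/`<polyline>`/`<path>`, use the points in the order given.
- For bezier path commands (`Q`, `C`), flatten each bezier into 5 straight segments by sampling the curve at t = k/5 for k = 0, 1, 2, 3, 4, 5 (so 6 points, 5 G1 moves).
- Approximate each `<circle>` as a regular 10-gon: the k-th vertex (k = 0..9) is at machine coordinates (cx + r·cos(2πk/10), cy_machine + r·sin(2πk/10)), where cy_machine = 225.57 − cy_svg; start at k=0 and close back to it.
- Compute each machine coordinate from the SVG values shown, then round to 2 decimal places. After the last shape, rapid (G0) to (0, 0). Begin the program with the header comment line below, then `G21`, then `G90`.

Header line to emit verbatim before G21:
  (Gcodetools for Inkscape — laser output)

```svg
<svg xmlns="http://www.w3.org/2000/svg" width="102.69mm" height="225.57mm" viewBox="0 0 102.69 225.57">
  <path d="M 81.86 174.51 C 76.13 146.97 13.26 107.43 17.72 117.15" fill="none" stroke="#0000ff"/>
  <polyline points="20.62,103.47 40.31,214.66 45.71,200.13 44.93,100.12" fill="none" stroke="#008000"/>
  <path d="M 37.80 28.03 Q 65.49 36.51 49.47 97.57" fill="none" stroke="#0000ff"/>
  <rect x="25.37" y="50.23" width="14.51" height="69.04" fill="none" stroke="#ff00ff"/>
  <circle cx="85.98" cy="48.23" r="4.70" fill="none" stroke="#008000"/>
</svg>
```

1 u = 1 mm; y_m = 225.57 − y.

[1] `<path>` cubic bezier, #0000ff→score S471 F1939: (81.86,51.06) → (72.56,68.53) → (55.52,85.95) → (36.72,100.36) → (22.13,108.83) → (17.72,108.42)

[2] `<polyline>` open polyline, #008000→cut S901 F1177: (20.62,122.10) → (40.31,10.91) → (45.71,25.44) → (44.93,125.45)

[3] `<path>` quadratic bezier, #0000ff→score S471 F1939: (37.80,197.54) → (47.13,192.04) → (52.96,182.34) → (55.29,168.44) → (54.13,150.32) → (49.47,128.00)

[4] `<rect>` rectangle, #ff00ff→engrave S185 F3652: (25.37,175.34) → (39.88,175.34) → (39.88,106.30) → (25.37,106.30) → (25.37,175.34) (closed)

[5] `<circle>` circle, #008000→cut S901 F1177: (90.68,177.34) → (89.78,180.10) → (87.43,181.81) → (84.53,181.81) → (82.18,180.10) → (81.28,177.34) → (82.18,174.58) → (84.53,172.87) → (87.43,172.87) → (89.78,174.58) → (90.68,177.34) (closed)

(Gcodetools for Inkscape — laser output)
G21
G90
G0 X81.86 Y51.06
M3 S471
G01 X72.56 Y68.53 F1939
G01 X55.52 Y85.95
G01 X36.72 Y100.36
G01 X22.13 Y108.83
G01 X17.72 Y108.42
M5
G0 X20.62 Y122.10
M3 S901
G01 X40.31 Y10.91 F1177
G01 X45.71 Y25.44
G01 X44.93 Y125.45
M5
G0 X37.80 Y197.54
M3 S471
G01 X47.13 Y192.04 F1939
G01 X52.96 Y182.34
G01 X55.29 Y168.44
G01 X54.13 Y150.32
G01 X49.47 Y128.00
M5
G0 X25.37 Y175.34
M3 S185
G01 X39.88 Y175.34 F3652
G01 X39.88 Y106.30
G01 X25.37 Y106.30
G01 X25.37 Y175.34
M5
G0 X90.68 Y177.34
M3 S901
G01 X89.78 Y180.10 F1177
G01 X87.43 Y181.81
G01 X84.53 Y181.81
G01 X82.18 Y180.10
G01 X81.28 Y177.34
G01 X82.18 Y174.58
G01 X84.53 Y172.87
G01 X87.43 Y172.87
G01 X89.78 Y174.58
G01 X90.68 Y177.34
M5
G0 X0.00 Y0.00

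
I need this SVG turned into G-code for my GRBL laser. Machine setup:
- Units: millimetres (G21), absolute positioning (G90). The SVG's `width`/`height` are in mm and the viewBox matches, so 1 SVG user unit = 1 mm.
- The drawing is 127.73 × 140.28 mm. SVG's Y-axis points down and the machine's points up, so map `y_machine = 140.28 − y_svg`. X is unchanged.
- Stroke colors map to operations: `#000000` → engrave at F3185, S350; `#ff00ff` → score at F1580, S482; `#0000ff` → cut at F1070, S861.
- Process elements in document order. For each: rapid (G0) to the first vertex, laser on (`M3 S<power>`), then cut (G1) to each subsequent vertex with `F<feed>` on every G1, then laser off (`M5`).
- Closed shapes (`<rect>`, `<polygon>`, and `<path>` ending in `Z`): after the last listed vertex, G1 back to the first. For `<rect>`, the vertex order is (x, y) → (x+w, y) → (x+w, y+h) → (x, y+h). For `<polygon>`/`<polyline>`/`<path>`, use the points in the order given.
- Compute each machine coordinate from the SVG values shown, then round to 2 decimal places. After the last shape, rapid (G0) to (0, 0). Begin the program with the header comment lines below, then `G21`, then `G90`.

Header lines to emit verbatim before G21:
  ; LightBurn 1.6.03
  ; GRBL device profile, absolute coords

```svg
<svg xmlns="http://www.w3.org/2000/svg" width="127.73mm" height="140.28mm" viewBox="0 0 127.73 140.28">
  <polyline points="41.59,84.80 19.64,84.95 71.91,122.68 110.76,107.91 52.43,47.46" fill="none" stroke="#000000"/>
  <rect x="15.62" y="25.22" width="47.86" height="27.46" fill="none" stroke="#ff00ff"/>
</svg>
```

Since the viewBox matches the mm dimensions, user units are millimetres directly. The only transform is the Y-flip y_m = 140.28 − y_svg.

Shape 1 is a open polyline drawn with `<polyline>`. Its stroke #000000 means engrave at S350, F3185. After flipping Y the toolpath is (41.59,55.48) → (19.64,55.33) → (71.91,17.60) → (110.76,32.37) → (52.43,92.82).

Shape 2 is a rectangle drawn with `<rect>`. Its stroke #ff00ff means score at S482, F1580. After flipping Y the toolpath is (15.62,115.06) → (63.48,115.06) → (63.48,87.60) → (15.62,87.60) → (15.62,115.06), returning to the start.

; LightBurn 1.6.03
; GRBL device profile, absolute coords
G21
G90
G0 X41.59 Y55.48
M3 S350
G1 X19.64 Y55.33 F3185
G1 X71.91 Y17.60 F3185
G1 X110.76 Y32.37 F3185
G1 X52.43 Y92.82 F3185
M5
G0 X15.62 Y115.06
M3 S482
G1 X63.48 Y115.06 F1580
G1 X63.48 Y87.60 F1580
G1 X15.62 Y87.60 F1580
G1 X15.62 Y115.06 F1580
M5
G0 X0.00 Y0.00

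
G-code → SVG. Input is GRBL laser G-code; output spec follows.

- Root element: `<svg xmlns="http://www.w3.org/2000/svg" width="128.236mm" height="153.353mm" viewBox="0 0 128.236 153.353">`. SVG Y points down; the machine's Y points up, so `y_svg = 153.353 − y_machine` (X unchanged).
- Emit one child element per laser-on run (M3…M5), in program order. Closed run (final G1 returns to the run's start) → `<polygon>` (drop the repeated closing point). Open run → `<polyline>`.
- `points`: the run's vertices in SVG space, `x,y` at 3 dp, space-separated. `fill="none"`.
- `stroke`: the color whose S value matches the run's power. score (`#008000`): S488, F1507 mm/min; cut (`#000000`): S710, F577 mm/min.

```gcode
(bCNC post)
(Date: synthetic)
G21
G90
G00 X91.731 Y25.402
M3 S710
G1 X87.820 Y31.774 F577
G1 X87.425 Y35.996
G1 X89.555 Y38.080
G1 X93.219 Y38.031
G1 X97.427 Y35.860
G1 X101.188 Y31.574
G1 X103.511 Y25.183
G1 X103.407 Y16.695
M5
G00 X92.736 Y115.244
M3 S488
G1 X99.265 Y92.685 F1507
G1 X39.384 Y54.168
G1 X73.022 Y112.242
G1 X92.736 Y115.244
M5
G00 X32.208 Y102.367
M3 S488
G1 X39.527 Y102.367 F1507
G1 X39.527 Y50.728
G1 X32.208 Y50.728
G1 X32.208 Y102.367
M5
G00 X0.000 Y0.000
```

<svg xmlns="http://www.w3.org/2000/svg" width="128.236mm" height="153.353mm" viewBox="0 0 128.236 153.353">
  <polyline points="91.731,127.951 87.820,121.579 87.425,117.357 89.555,115.273 93.219,115.322 97.427,117.493 101.188,121.779 103.511,128.170 103.407,136.658" fill="none" stroke="#000000"/>
  <polygon points="92.736,38.109 99.265,60.668 39.384,99.185 73.022,41.111" fill="none" stroke="#008000"/>
  <polygon points="32.208,50.986 39.527,50.986 39.527,102.625 32.208,102.625" fill="none" stroke="#008000"/>
</svg>

y_svg = 153.353 − y_m.

[1] S710→`#000000` (cut); open run; points: 91.731,127.951 87.820,121.579 87.425,117.357 89.555,115.273 93.219,115.322 97.427,117.493 101.188,121.779 103.511,128.170 103.407,136.658

[2] S488→`#008000` (score); closed run; points: 92.736,38.109 99.265,60.668 39.384,99.185 73.022,41.111

[3] S488→`#008000` (score); closed run; points: 32.208,50.986 39.527,50.986 39.527,102.625 32.208,102.625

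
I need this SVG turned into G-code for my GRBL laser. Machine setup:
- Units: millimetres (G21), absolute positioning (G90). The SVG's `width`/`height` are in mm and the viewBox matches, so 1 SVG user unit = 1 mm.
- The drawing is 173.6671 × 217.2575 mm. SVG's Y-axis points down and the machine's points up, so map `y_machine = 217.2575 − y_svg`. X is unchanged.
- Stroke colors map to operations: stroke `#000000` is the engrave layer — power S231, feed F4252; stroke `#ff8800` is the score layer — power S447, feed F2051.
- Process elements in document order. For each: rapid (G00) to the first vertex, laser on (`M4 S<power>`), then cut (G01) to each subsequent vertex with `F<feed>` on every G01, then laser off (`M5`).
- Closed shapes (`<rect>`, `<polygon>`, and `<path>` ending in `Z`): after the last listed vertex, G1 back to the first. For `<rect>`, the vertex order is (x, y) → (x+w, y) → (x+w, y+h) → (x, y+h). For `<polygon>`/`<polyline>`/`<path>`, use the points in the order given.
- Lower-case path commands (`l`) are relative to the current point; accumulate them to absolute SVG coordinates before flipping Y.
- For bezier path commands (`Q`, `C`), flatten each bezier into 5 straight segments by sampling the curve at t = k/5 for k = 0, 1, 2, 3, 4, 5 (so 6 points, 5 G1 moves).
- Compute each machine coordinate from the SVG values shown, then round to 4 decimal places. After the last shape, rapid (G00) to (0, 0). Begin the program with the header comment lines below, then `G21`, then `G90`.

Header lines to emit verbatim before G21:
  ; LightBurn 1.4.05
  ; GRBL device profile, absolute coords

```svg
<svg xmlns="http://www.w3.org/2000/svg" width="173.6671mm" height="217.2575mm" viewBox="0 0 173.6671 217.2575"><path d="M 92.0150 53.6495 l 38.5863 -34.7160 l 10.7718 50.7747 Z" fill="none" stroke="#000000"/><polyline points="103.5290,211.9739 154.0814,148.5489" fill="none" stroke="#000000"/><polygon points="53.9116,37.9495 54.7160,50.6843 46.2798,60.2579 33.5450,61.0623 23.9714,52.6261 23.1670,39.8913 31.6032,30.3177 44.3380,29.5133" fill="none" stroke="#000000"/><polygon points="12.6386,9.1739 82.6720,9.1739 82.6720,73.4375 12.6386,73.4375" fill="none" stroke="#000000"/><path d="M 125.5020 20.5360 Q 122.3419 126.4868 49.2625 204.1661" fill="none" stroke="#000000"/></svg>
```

Since the viewBox matches the mm dimensions, user units are millimetres directly. The only transform is the Y-flip y_m = 217.2575 − y_svg.

Shape 1 is a regular polygon drawn with `<path>`. Its stroke #000000 means engrave at S231, F4252. After flipping Y the toolpath is (92.0150,163.6080) → (130.6013,198.3240) → (141.3731,147.5493) → (92.0150,163.6080), returning to the start.

Shape 2 is a line segment drawn with `<polyline>`. Its stroke #000000 means engrave at S231, F4252. After flipping Y the toolpath is (103.5290,5.2836) → (154.0814,68.7086).

Shape 3 is a regular polygon drawn with `<polygon>`. Its stroke #000000 means engrave at S231, F4252. After flipping Y the toolpath is (53.9116,179.3080) → (54.7160,166.5732) → (46.2798,156.9996) → (33.5450,156.1952) → (23.9714,164.6314) → (23.1670,177.3662) → (31.6032,186.9398) → (44.3380,187.7442) → (53.9116,179.3080), returning to the start.

Shape 4 is a rectangle drawn with `<polygon>`. Its stroke #000000 means engrave at S231, F4252. After flipping Y the toolpath is (12.6386,208.0836) → (82.6720,208.0836) → (82.6720,143.8200) → (12.6386,143.8200) → (12.6386,208.0836), returning to the start.

Shape 5 is a quadratic bezier drawn with `<path>`. Its stroke #000000 means engrave at S231, F4252. After flipping Y the toolpath is (125.5020,196.7215) → (121.4412,155.4720) → (111.7868,116.4843) → (96.5389,79.7583) → (75.6975,45.2940) → (49.2625,13.0914).

; LightBurn 1.4.05
; GRBL device profile, absolute coords
G21
G90
G00 X92.0150 Y163.6080
M4 S231
G01 X130.6013 Y198.3240 F4252
G01 X141.3731 Y147.5493 F4252
G01 X92.0150 Y163.6080 F4252
M5
G00 X103.5290 Y5.2836
M4 S231
G01 X154.0814 Y68.7086 F4252
M5
G00 X53.9116 Y179.3080
M4 S231
G01 X54.7160 Y166.5732 F4252
G01 X46.2798 Y156.9996 F4252
G01 X33.5450 Y156.1952 F4252
G01 X23.9714 Y164.6314 F4252
G01 X23.1670 Y177.3662 F4252
G01 X31.6032 Y186.9398 F4252
G01 X44.3380 Y187.7442 F4252
G01 X53.9116 Y179.3080 F4252
M5
G00 X12.6386 Y208.0836
M4 S231
G01 X82.6720 Y208.0836 F4252
G01 X82.6720 Y143.8200 F4252
G01 X12.6386 Y143.8200 F4252
G01 X12.6386 Y208.0836 F4252
M5
G00 X125.5020 Y196.7215
M4 S231
G01 X121.4412 Y155.4720 F4252
G01 X111.7868 Y116.4843 F4252
G01 X96.5389 Y79.7583 F4252
G01 X75.6975 Y45.2940 F4252
G01 X49.2625 Y13.0914 F4252
M5
G00 X0.0000 Y0.0000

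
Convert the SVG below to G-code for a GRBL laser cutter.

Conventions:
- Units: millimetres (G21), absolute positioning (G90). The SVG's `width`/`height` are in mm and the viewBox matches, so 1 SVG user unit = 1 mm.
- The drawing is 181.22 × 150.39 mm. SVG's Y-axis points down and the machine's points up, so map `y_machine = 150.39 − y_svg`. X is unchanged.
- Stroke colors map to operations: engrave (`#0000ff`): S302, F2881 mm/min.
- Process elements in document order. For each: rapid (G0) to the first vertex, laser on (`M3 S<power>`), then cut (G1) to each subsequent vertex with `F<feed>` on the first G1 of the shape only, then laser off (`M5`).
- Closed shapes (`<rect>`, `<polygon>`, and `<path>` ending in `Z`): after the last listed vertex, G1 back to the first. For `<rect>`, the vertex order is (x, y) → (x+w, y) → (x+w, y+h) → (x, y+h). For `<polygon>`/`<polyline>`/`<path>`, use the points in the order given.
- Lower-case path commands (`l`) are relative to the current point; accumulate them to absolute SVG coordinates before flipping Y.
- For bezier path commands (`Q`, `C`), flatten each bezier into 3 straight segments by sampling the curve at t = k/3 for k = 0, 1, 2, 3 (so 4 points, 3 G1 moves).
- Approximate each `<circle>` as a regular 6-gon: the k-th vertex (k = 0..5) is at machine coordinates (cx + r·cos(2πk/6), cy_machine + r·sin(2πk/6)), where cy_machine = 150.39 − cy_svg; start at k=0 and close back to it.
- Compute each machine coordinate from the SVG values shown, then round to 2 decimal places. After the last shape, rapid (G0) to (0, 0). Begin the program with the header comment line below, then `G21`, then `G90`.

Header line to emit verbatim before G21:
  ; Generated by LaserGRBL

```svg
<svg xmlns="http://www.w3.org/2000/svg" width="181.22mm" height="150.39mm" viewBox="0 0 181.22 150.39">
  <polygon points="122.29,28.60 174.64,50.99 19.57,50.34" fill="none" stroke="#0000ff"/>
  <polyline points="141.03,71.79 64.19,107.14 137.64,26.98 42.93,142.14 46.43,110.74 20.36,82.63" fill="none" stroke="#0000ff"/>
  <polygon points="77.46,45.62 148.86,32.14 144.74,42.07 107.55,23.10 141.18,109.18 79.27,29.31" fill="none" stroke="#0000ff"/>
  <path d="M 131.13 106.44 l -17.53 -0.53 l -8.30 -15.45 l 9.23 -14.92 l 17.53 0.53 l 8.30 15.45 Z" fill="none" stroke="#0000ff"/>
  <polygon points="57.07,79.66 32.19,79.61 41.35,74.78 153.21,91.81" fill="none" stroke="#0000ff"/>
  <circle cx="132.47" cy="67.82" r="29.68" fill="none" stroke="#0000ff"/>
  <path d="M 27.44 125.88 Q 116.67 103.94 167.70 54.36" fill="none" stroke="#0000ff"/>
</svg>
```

viewBox `0 0 181.22 150.39` with mm width/height → 1 unit = 1 mm. Flip: y_m = 150.39 − y_svg.

**Shape 1** — `<polygon>` closed polygon, stroke `#0000ff` → engrave (S302, F2881). Machine vertices: (122.29,121.79) → (174.64,99.40) → (19.57,100.05) → (122.29,121.79). Closed: final G1 returns to the first vertex.

**Shape 2** — `<polyline>` open polyline, stroke `#0000ff` → engrave (S302, F2881). Machine vertices: (141.03,78.60) → (64.19,43.25) → (137.64,123.41) → (42.93,8.25) → (46.43,39.65) → (20.36,67.76). Open path.

**Shape 3** — `<polygon>` closed polygon, stroke `#0000ff` → engrave (S302, F2881). Machine vertices: (77.46,104.77) → (148.86,118.25) → (144.74,108.32) → (107.55,127.29) → (141.18,41.21) → (79.27,121.08) → (77.46,104.77). Closed: final G1 returns to the first vertex.

**Shape 4** — `<path>` regular polygon, stroke `#0000ff` → engrave (S302, F2881). Machine vertices: (131.13,43.95) → (113.60,44.48) → (105.30,59.93) → (114.53,74.85) → (132.06,74.32) → (140.36,58.87) → (131.13,43.95). Closed: final G1 returns to the first vertex.

**Shape 5** — `<polygon>` closed polygon, stroke `#0000ff` → engrave (S302, F2881). Machine vertices: (57.07,70.73) → (32.19,70.78) → (41.35,75.61) → (153.21,58.58) → (57.07,70.73). Closed: final G1 returns to the first vertex.

**Shape 6** — `<circle>` circle, stroke `#0000ff` → engrave (S302, F2881). Machine vertices: (162.15,82.57) → (147.31,108.27) → (117.63,108.27) → (102.79,82.57) → (117.63,56.87) → (147.31,56.87) → (162.15,82.57). Closed: final G1 returns to the first vertex.

**Shape 7** — `<path>` quadratic bezier, stroke `#0000ff` → engrave (S302, F2881). Control points (SVG): P0=(27.44,125.88), P1=(116.67,103.94), P2=(167.70,54.36); sampled at t=k/3. Machine vertices: (27.44,24.51) → (82.68,42.21) → (129.44,66.05) → (167.70,96.03). Open path.

; Generated by LaserGRBL
G21
G90
G0 X122.29 Y121.79
M3 S302
G1 X174.64 Y99.40 F2881
G1 X19.57 Y100.05
G1 X122.29 Y121.79
M5
G0 X141.03 Y78.60
M3 S302
G1 X64.19 Y43.25 F2881
G1 X137.64 Y123.41
G1 X42.93 Y8.25
G1 X46.43 Y39.65
G1 X20.36 Y67.76
M5
G0 X77.46 Y104.77
M3 S302
G1 X148.86 Y118.25 F2881
G1 X144.74 Y108.32
G1 X107.55 Y127.29
G1 X141.18 Y41.21
G1 X79.27 Y121.08
G1 X77.46 Y104.77
M5
G0 X131.13 Y43.95
M3 S302
G1 X113.60 Y44.48 F2881
G1 X105.30 Y59.93
G1 X114.53 Y74.85
G1 X132.06 Y74.32
G1 X140.36 Y58.87
G1 X131.13 Y43.95
M5
G0 X57.07 Y70.73
M3 S302
G1 X32.19 Y70.78 F2881
G1 X41.35 Y75.61
G1 X153.21 Y58.58
G1 X57.07 Y70.73
M5
G0 X162.15 Y82.57
M3 S302
G1 X147.31 Y108.27 F2881
G1 X117.63 Y108.27
G1 X102.79 Y82.57
G1 X117.63 Y56.87
G1 X147.31 Y56.87
G1 X162.15 Y82.57
M5
G0 X27.44 Y24.51
M3 S302
G1 X82.68 Y42.21 F2881
G1 X129.44 Y66.05
G1 X167.70 Y96.03
M5
G0 X0.00 Y0.00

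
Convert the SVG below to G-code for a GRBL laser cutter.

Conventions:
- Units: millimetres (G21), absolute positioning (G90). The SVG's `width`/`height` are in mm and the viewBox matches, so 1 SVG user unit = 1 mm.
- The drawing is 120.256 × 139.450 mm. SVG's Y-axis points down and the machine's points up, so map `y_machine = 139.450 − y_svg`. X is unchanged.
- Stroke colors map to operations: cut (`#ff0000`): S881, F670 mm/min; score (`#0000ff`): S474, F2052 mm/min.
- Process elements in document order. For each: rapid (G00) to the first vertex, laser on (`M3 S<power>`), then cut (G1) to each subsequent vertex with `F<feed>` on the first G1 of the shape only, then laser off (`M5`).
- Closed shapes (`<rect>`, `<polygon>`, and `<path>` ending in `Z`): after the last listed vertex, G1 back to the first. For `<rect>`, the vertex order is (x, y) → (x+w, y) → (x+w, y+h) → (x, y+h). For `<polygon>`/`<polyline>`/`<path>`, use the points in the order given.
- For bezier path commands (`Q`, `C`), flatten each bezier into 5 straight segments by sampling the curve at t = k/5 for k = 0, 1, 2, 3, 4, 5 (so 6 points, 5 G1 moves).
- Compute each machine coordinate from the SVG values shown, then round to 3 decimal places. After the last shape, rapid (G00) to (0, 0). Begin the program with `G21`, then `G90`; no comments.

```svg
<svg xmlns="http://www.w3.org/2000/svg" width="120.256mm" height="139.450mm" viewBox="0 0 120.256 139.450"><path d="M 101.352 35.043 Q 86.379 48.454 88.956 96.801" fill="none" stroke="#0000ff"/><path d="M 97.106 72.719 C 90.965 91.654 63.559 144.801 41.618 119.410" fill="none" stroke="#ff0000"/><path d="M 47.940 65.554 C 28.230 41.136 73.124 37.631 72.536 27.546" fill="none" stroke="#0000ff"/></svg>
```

G21
G90
G00 X101.352 Y104.407
M3 S474
G1 X96.065 Y97.645 F2052
G1 X92.182 Y88.088
G1 X89.702 Y75.737
G1 X88.627 Y60.590
G1 X88.956 Y42.649
M5
G00 X97.106 Y66.731
M3 S881
G1 X91.083 Y52.167 F670
G1 X81.240 Y34.803
G1 X68.860 Y20.053
G1 X55.225 Y13.328
G1 X41.618 Y20.040
M5
G00 X47.940 Y73.896
M3 S474
G1 X42.986 Y86.257 F2052
G1 X48.252 Y94.919
G1 X58.456 Y101.201
G1 X68.312 Y106.423
G1 X72.536 Y111.904
M5
G00 X0.000 Y0.000

1 u = 1 mm; y_m = 139.450 − y.

[1] `<path>` quadratic bezier, #0000ff→score S474 F2052: (101.352,104.407) → (96.065,97.645) → (92.182,88.088) → (89.702,75.737) → (88.627,60.590) → (88.956,42.649)

[2] `<path>` cubic bezier, #ff0000→cut S881 F670: (97.106,66.731) → (91.083,52.167) → (81.240,34.803) → (68.860,20.053) → (55.225,13.328) → (41.618,20.040)

[3] `<path>` cubic bezier, #0000ff→score S474 F2052: (47.940,73.896) → (42.986,86.257) → (48.252,94.919) → (58.456,101.201) → (68.312,106.423) → (72.536,111.904)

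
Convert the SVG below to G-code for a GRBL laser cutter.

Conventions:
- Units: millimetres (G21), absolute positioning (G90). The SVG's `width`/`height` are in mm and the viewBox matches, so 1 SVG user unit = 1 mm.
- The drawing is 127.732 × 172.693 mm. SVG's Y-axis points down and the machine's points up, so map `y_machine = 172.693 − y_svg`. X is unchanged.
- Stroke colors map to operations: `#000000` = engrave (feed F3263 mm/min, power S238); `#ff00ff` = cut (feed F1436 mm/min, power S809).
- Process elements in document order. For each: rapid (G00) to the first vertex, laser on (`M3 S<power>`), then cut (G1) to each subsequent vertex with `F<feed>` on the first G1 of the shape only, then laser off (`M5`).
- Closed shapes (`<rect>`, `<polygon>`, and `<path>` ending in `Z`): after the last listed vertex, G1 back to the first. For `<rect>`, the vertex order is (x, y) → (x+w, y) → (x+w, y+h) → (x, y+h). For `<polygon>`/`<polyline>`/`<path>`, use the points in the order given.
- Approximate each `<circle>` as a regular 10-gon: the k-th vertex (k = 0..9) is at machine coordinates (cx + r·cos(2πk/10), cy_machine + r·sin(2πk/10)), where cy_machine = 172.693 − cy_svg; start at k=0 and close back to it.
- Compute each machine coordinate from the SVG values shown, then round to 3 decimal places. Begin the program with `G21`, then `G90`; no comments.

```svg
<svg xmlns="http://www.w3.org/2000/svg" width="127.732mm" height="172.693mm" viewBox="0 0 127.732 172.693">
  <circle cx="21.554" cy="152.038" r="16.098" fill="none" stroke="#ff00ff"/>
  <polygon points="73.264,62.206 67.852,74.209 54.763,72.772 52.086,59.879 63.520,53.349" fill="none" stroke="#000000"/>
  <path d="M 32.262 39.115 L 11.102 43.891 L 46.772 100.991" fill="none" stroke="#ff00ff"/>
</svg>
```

1 u = 1 mm; y_m = 172.693 − y.

[1] `<circle>` circle, #ff00ff→cut S809 F1436: (37.652,20.655) → (34.578,30.117) → (26.529,35.965) → (16.579,35.965) → (8.530,30.117) → (5.456,20.655) → (8.530,11.193) → (16.579,5.345) → (26.529,5.345) → (34.578,11.193) → (37.652,20.655) (closed)

[2] `<polygon>` regular polygon, #000000→engrave S238 F3263: (73.264,110.487) → (67.852,98.484) → (54.763,99.921) → (52.086,112.814) → (63.520,119.344) → (73.264,110.487) (closed)

[3] `<path>` open polyline, #ff00ff→cut S809 F1436: (32.262,133.578) → (11.102,128.802) → (46.772,71.702)

G21
G90
G00 X37.652 Y20.655
M3 S809
G1 X34.578 Y30.117 F1436
G1 X26.529 Y35.965
G1 X16.579 Y35.965
G1 X8.530 Y30.117
G1 X5.456 Y20.655
G1 X8.530 Y11.193
G1 X16.579 Y5.345
G1 X26.529 Y5.345
G1 X34.578 Y11.193
G1 X37.652 Y20.655
M5
G00 X73.264 Y110.487
M3 S238
G1 X67.852 Y98.484 F3263
G1 X54.763 Y99.921
G1 X52.086 Y112.814
G1 X63.520 Y119.344
G1 X73.264 Y110.487
M5
G00 X32.262 Y133.578
M3 S809
G1 X11.102 Y128.802 F1436
G1 X46.772 Y71.702
M5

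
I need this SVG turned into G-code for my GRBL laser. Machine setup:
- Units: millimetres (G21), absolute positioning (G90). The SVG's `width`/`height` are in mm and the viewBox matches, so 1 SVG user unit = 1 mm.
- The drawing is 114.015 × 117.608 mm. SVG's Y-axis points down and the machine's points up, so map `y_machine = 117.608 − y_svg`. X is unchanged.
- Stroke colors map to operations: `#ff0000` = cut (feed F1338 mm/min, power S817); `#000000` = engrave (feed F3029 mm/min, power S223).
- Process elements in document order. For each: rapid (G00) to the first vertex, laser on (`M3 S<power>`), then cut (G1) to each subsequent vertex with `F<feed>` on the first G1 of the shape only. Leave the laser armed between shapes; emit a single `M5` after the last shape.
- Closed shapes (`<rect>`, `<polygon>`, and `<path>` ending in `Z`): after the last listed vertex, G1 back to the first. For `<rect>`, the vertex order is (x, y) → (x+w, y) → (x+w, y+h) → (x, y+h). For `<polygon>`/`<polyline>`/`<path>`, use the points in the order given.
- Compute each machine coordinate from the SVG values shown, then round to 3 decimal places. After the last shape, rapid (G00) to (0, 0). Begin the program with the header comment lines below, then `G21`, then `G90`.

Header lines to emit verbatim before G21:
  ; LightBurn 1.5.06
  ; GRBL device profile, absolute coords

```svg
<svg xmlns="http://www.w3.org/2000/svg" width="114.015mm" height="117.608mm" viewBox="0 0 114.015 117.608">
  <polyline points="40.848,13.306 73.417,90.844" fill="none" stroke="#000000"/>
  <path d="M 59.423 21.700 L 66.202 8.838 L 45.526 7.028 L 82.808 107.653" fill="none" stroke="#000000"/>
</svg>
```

; LightBurn 1.5.06
; GRBL device profile, absolute coords
G21
G90
G00 X40.848 Y104.302
M3 S223
G1 X73.417 Y26.764 F3029
G00 X59.423 Y95.908
M3 S223
G1 X66.202 Y108.770 F3029
G1 X45.526 Y110.580
G1 X82.808 Y9.955
M5
G00 X0.000 Y0.000

viewBox `0 0 114.015 117.608` with mm width/height → 1 unit = 1 mm. Flip: y_m = 117.608 − y_svg.

**Shape 1** — `<polyline>` line segment, stroke `#000000` → engrave (S223, F3029). Machine vertices: (40.848,104.302) → (73.417,26.764). Open path.

**Shape 2** — `<path>` open polyline, stroke `#000000` → engrave (S223, F3029). Machine vertices: (59.423,95.908) → (66.202,108.770) → (45.526,110.580) → (82.808,9.955). Open path.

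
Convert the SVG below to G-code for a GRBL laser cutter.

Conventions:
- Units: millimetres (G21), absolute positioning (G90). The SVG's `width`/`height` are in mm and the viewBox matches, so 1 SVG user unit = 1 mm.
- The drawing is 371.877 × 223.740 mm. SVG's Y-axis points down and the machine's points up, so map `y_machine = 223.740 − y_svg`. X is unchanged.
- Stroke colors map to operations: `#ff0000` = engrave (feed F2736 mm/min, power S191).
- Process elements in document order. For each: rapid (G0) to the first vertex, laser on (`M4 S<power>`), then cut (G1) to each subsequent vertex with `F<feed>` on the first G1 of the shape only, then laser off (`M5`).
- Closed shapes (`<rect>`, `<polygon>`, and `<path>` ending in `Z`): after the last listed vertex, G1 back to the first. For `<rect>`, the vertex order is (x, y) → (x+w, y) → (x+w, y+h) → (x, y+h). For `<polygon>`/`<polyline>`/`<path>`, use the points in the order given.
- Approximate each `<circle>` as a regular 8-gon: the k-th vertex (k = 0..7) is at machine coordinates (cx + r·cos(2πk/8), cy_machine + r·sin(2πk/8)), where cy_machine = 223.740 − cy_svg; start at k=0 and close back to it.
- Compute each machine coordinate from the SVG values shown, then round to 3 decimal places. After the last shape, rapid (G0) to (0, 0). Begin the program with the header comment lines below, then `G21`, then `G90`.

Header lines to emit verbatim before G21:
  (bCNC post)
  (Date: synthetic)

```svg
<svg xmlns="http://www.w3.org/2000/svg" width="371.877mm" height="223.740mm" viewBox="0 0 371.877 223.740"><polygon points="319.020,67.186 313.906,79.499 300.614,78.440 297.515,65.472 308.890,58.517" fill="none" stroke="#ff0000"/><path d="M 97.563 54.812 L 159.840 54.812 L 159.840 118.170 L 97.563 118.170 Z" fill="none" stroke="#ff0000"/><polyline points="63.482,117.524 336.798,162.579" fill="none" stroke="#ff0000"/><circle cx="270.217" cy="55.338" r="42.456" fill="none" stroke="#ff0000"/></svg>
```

1 u = 1 mm; y_m = 223.740 − y.

[1] `<polygon>` regular polygon, #ff0000→engrave S191 F2736: (319.020,156.554) → (313.906,144.241) → (300.614,145.300) → (297.515,158.268) → (308.890,165.223) → (319.020,156.554) (closed)

[2] `<path>` rectangle, #ff0000→engrave S191 F2736: (97.563,168.928) → (159.840,168.928) → (159.840,105.570) → (97.563,105.570) → (97.563,168.928) (closed)

[3] `<polyline>` line segment, #ff0000→engrave S191 F2736: (63.482,106.216) → (336.798,61.161)

[4] `<circle>` circle, #ff0000→engrave S191 F2736: (312.673,168.402) → (300.238,198.423) → (270.217,210.858) → (240.196,198.423) → (227.761,168.402) → (240.196,138.381) → (270.217,125.946) → (300.238,138.381) → (312.673,168.402) (closed)

(bCNC post)
(Date: synthetic)
G21
G90
G0 X319.020 Y156.554
M4 S191
G1 X313.906 Y144.241 F2736
G1 X300.614 Y145.300
G1 X297.515 Y158.268
G1 X308.890 Y165.223
G1 X319.020 Y156.554
M5
G0 X97.563 Y168.928
M4 S191
G1 X159.840 Y168.928 F2736
G1 X159.840 Y105.570
G1 X97.563 Y105.570
G1 X97.563 Y168.928
M5
G0 X63.482 Y106.216
M4 S191
G1 X336.798 Y61.161 F2736
M5
G0 X312.673 Y168.402
M4 S191
G1 X300.238 Y198.423 F2736
G1 X270.217 Y210.858
G1 X240.196 Y198.423
G1 X227.761 Y168.402
G1 X240.196 Y138.381
G1 X270.217 Y125.946
G1 X300.238 Y138.381
G1 X312.673 Y168.402
M5
G0 X0.000 Y0.000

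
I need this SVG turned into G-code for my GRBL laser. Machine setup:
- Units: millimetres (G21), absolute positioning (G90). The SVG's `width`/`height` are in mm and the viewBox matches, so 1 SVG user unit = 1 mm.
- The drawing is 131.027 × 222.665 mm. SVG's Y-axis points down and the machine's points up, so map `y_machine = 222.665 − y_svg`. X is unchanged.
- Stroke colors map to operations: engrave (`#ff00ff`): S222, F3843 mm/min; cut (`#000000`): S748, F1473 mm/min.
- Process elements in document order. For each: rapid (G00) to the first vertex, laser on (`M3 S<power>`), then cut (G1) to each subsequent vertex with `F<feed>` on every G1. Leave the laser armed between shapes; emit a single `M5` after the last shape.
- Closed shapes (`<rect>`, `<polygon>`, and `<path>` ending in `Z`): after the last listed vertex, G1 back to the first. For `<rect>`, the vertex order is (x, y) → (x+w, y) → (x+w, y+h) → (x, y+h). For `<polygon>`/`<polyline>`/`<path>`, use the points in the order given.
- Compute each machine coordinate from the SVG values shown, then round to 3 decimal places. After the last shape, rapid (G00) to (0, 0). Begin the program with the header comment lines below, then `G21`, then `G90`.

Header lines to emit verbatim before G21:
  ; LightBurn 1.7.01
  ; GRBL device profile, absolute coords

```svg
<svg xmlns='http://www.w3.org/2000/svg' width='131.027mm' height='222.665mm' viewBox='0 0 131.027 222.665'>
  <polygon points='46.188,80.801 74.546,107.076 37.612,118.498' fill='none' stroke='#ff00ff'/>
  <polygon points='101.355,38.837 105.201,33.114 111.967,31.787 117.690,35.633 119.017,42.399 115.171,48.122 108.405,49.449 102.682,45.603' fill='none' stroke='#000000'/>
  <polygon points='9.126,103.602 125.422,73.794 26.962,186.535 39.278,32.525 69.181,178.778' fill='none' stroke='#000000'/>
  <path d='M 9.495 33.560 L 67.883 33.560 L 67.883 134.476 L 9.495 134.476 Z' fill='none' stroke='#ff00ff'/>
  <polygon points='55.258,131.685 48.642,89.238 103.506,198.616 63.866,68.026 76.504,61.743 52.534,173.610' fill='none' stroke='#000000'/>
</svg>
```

viewBox `0 0 131.027 222.665` with mm width/height → 1 unit = 1 mm. Flip: y_m = 222.665 − y_svg.

**Shape 1** — `<polygon>` regular polygon, stroke `#ff00ff` → engrave (S222, F3843). Machine vertices: (46.188,141.864) → (74.546,115.589) → (37.612,104.167) → (46.188,141.864). Closed: final G1 returns to the first vertex.

**Shape 2** — `<polygon>` regular polygon, stroke `#000000` → cut (S748, F1473). Machine vertices: (101.355,183.828) → (105.201,189.551) → (111.967,190.878) → (117.690,187.032) → (119.017,180.266) → (115.171,174.543) → (108.405,173.216) → (102.682,177.062) → (101.355,183.828). Closed: final G1 returns to the first vertex.

**Shape 3** — `<polygon>` closed polygon, stroke `#000000` → cut (S748, F1473). Machine vertices: (9.126,119.063) → (125.422,148.871) → (26.962,36.130) → (39.278,190.140) → (69.181,43.887) → (9.126,119.063). Closed: final G1 returns to the first vertex.

**Shape 4** — `<path>` rectangle, stroke `#ff00ff` → engrave (S222, F3843). Machine vertices: (9.495,189.105) → (67.883,189.105) → (67.883,88.189) → (9.495,88.189) → (9.495,189.105). Closed: final G1 returns to the first vertex.

**Shape 5** — `<polygon>` closed polygon, stroke `#000000` → cut (S748, F1473). Machine vertices: (55.258,90.980) → (48.642,133.427) → (103.506,24.049) → (63.866,154.639) → (76.504,160.922) → (52.534,49.055) → (55.258,90.980). Closed: final G1 returns to the first vertex.

; LightBurn 1.7.01
; GRBL device profile, absolute coords
G21
G90
G00 X46.188 Y141.864
M3 S222
G1 X74.546 Y115.589 F3843
G1 X37.612 Y104.167 F3843
G1 X46.188 Y141.864 F3843
G00 X101.355 Y183.828
M3 S748
G1 X105.201 Y189.551 F1473
G1 X111.967 Y190.878 F1473
G1 X117.690 Y187.032 F1473
G1 X119.017 Y180.266 F1473
G1 X115.171 Y174.543 F1473
G1 X108.405 Y173.216 F1473
G1 X102.682 Y177.062 F1473
G1 X101.355 Y183.828 F1473
G00 X9.126 Y119.063
M3 S748
G1 X125.422 Y148.871 F1473
G1 X26.962 Y36.130 F1473
G1 X39.278 Y190.140 F1473
G1 X69.181 Y43.887 F1473
G1 X9.126 Y119.063 F1473
G00 X9.495 Y189.105
M3 S222
G1 X67.883 Y189.105 F3843
G1 X67.883 Y88.189 F3843
G1 X9.495 Y88.189 F3843
G1 X9.495 Y189.105 F3843
G00 X55.258 Y90.980
M3 S748
G1 X48.642 Y133.427 F1473
G1 X103.506 Y24.049 F1473
G1 X63.866 Y154.639 F1473
G1 X76.504 Y160.922 F1473
G1 X52.534 Y49.055 F1473
G1 X55.258 Y90.980 F1473
M5
G00 X0.000 Y0.000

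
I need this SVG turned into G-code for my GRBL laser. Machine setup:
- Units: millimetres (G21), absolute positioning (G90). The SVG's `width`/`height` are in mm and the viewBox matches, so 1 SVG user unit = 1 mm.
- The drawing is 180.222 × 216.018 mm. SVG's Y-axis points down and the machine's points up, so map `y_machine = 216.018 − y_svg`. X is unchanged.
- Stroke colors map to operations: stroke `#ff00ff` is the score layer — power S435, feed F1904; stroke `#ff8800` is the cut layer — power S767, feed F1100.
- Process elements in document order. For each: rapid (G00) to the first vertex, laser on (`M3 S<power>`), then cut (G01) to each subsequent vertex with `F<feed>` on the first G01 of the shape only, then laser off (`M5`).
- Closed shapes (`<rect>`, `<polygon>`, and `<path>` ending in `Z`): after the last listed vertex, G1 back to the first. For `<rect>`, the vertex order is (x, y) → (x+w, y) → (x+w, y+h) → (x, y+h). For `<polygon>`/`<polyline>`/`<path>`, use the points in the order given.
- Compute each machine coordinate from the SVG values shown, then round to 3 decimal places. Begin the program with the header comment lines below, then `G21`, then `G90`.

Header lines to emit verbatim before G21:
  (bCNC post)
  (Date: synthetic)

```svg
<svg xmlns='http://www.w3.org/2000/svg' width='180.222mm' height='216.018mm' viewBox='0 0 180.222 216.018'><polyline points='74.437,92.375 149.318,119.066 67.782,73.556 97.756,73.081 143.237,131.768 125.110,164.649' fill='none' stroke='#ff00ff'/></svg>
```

(bCNC post)
(Date: synthetic)
G21
G90
G00 X74.437 Y123.643
M3 S435
G01 X149.318 Y96.952 F1904
G01 X67.782 Y142.462
G01 X97.756 Y142.937
G01 X143.237 Y84.250
G01 X125.110 Y51.369
M5

viewBox `0 0 180.222 216.018` with mm width/height → 1 unit = 1 mm. Flip: y_m = 216.018 − y_svg.

**Shape 1** — `<polyline>` open polyline, stroke `#ff00ff` → score (S435, F1904). Machine vertices: (74.437,123.643) → (149.318,96.952) → (67.782,142.462) → (97.756,142.937) → (143.237,84.250) → (125.110,51.369). Open path.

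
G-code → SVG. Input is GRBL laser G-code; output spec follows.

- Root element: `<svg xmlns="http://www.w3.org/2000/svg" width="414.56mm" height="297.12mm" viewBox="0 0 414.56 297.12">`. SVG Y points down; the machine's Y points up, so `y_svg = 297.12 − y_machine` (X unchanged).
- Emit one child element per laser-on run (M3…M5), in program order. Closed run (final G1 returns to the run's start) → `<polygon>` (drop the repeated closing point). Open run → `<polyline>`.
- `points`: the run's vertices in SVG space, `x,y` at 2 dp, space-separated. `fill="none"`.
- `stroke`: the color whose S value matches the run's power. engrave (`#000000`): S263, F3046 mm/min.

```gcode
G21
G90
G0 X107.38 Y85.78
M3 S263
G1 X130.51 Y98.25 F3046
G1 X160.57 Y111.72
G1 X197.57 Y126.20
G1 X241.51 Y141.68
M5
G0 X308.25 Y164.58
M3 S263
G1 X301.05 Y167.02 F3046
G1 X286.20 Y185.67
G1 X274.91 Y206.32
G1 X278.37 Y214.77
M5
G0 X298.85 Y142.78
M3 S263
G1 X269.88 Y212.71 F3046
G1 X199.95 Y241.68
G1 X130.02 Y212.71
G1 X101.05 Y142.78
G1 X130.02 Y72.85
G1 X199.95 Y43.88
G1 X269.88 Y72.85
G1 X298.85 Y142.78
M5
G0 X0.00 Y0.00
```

y_svg = 297.12 − y_m. Every run uses S263, so all elements get stroke `#000000` (engrave).

[1] open run; points: 107.38,211.34 130.51,198.87 160.57,185.40 197.57,170.92 241.51,155.44

[2] open run; points: 308.25,132.54 301.05,130.10 286.20,111.45 274.91,90.80 278.37,82.35

[3] closed run; points: 298.85,154.34 269.88,84.41 199.95,55.44 130.02,84.41 101.05,154.34 130.02,224.27 199.95,253.24 269.88,224.27

<svg xmlns="http://www.w3.org/2000/svg" width="414.56mm" height="297.12mm" viewBox="0 0 414.56 297.12">
  <polyline points="107.38,211.34 130.51,198.87 160.57,185.40 197.57,170.92 241.51,155.44" fill="none" stroke="#000000"/>
  <polyline points="308.25,132.54 301.05,130.10 286.20,111.45 274.91,90.80 278.37,82.35" fill="none" stroke="#000000"/>
  <polygon points="298.85,154.34 269.88,84.41 199.95,55.44 130.02,84.41 101.05,154.34 130.02,224.27 199.95,253.24 269.88,224.27" fill="none" stroke="#000000"/>
</svg>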